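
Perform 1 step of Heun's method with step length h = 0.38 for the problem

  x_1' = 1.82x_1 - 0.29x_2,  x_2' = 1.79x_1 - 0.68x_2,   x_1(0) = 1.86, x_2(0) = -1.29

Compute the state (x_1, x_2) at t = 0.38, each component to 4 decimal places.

3.6944, 0.5878

Heun on (x_1,x_2): k1 = f(t_n, state_n); k2 = f(t_n + h, state_n + h·k1); state_{n+1} = state_n + (h/2)·(k1 + k2).
0.000000: (1.860000, -1.290000)
  k1 = (3.759300, 4.206600)
  predictor → (3.288534, 0.308508)
  k2 = (5.895665, 5.676690)
  → (3.694443, 0.587825)
(x_1(0.38), x_2(0.38)) ≈ (3.6944, 0.5878)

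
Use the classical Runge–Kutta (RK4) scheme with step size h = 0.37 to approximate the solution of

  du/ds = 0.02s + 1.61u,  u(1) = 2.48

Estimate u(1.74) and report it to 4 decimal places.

8.1941

RK4: k1 = f(s_n, u_n); k2 = f(s_n + h/2, u_n + (h/2)·k1); k3 = f(s_n + h/2, u_n + (h/2)·k2); k4 = f(s_n + h, u_n + h·k3); u_{n+1} = u_n + (h/6)·(k1 + 2k2 + 2k3 + k4).
s=1.000000, u=2.480000:
  k1 = f(1.000000, 2.480000) = 4.012800
  k2 = f(1.185000, 3.222368) = 5.211712
  k3 = f(1.185000, 3.444167) = 5.568809
  k4 = f(1.370000, 4.540459) = 7.337539
  u ← 2.480000 + (0.37/6)·(k1 + 2k2 + 2k3 + k4) = 4.509535
s=1.370000, u=4.509535:
  k1 = f(1.370000, 4.509535) = 7.287752
  k2 = f(1.555000, 5.857769) = 9.462108
  k3 = f(1.555000, 6.260025) = 10.109741
  k4 = f(1.740000, 8.250139) = 13.317524
  u ← 4.509535 + (0.37/6)·(k1 + 2k2 + 2k3 + k4) = 8.194055
u(1.74) ≈ 8.1941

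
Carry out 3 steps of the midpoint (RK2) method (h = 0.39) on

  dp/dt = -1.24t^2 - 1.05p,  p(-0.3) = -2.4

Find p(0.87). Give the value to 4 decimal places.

Midpoint: k1 = f(t_n, p_n); k2 = f(t_n + h/2, p_n + (h/2)·k1); p_{n+1} = p_n + h·k2.
t=-0.300000, p=-2.400000:
  k1 = f(-0.300000, -2.400000) = 2.408400
  k2 = f(-0.105000, -1.930362) = 2.013209
  p ← -2.400000 + 0.39·2.013209 = -1.614848
t=0.090000, p=-1.614848:
  k1 = f(0.090000, -1.614848) = 1.685547
  k2 = f(0.285000, -1.286167) = 1.249756
  p ← -1.614848 + 0.39·1.249756 = -1.127444
t=0.480000, p=-1.127444:
  k1 = f(0.480000, -1.127444) = 0.898120
  k2 = f(0.675000, -0.952310) = 0.434951
  p ← -1.127444 + 0.39·0.434951 = -0.957813
p(0.87) ≈ -0.9578

-0.9578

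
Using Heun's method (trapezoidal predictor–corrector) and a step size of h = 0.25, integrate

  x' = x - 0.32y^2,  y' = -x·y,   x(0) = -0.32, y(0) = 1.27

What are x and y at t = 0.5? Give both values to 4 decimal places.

Heun on (x,y): k1 = f(t_n, state_n); k2 = f(t_n + h, state_n + h·k1); state_{n+1} = state_n + (h/2)·(k1 + k2).
0.000000: (-0.320000, 1.270000)
  k1 = (-0.836128, 0.406400)
  predictor → (-0.529032, 1.371600)
  k2 = (-1.131044, 0.725620)
  → (-0.565896, 1.411503)
0.250000: (-0.565896, 1.411503)
  k1 = (-1.203445, 0.798764)
  predictor → (-0.866758, 1.611194)
  k2 = (-1.697460, 1.396515)
  → (-0.928510, 1.685912)
(x(0.5), y(0.5)) ≈ (-0.9285, 1.6859)

-0.9285, 1.6859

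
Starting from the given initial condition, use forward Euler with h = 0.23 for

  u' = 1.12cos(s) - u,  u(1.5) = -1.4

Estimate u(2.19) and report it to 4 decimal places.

Euler: u_{n+1} = u_n + h·f(s_n, u_n).
s=1.500000, u=-1.400000: f=1.479226 → u ← -1.400000 + 0.23·1.479226 = -1.059778
s=1.730000, u=-1.059778: f=0.882222 → u ← -1.059778 + 0.23·0.882222 = -0.856867
s=1.960000, u=-0.856867: f=0.431881 → u ← -0.856867 + 0.23·0.431881 = -0.757534
u(2.19) ≈ -0.7575

-0.7575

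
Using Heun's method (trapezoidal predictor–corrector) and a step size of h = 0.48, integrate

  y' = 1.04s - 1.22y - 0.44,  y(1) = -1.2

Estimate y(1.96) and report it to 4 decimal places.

0.2706

Heun: k1 = f(s_n, y_n); k2 = f(s_n + h, y_n + h·k1); y_{n+1} = y_n + (h/2)·(k1 + k2).
s=1.000000, y=-1.200000:
  k1 = f(1.000000, -1.200000) = 2.064000
  k2 = f(1.480000, -0.209280) = 1.354522
  y ← -1.200000 + (0.48/2)·(2.064000 + 1.354522) = -0.379555
s=1.480000, y=-0.379555:
  k1 = f(1.480000, -0.379555) = 1.562257
  k2 = f(1.960000, 0.370328) = 1.146599
  y ← -0.379555 + (0.48/2)·(1.562257 + 1.146599) = 0.270571
y(1.96) ≈ 0.2706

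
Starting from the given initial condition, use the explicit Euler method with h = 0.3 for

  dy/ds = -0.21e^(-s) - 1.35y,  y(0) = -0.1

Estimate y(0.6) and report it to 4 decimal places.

-0.1196

Euler: y_{n+1} = y_n + h·f(s_n, y_n).
s=0.000000, y=-0.100000: f=-0.075000 → y ← -0.100000 + 0.3·(-0.075000) = -0.122500
s=0.300000, y=-0.122500: f=0.009803 → y ← -0.122500 + 0.3·0.009803 = -0.119559
y(0.6) ≈ -0.1196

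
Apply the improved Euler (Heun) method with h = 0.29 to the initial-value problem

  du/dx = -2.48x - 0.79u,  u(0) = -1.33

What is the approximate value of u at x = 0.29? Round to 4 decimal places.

-1.1645

Heun: k1 = f(x_n, u_n); k2 = f(x_n + h, u_n + h·k1); u_{n+1} = u_n + (h/2)·(k1 + k2).
x=0.000000, u=-1.330000:
  k1 = f(0.000000, -1.330000) = 1.050700
  k2 = f(0.290000, -1.025297) = 0.090785
  u ← -1.330000 + (0.29/2)·(1.050700 + 0.090785) = -1.164485
u(0.29) ≈ -1.1645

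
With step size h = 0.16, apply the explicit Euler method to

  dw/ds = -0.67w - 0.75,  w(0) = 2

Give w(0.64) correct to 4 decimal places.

0.8625

Euler: w_{n+1} = w_n + h·f(s_n, w_n).
s=0.000000, w=2.000000: f=-2.090000 → w ← 2.000000 + 0.16·(-2.090000) = 1.665600
s=0.160000, w=1.665600: f=-1.865952 → w ← 1.665600 + 0.16·(-1.865952) = 1.367048
s=0.320000, w=1.367048: f=-1.665922 → w ← 1.367048 + 0.16·(-1.665922) = 1.100500
s=0.480000, w=1.100500: f=-1.487335 → w ← 1.100500 + 0.16·(-1.487335) = 0.862527
w(0.64) ≈ 0.8625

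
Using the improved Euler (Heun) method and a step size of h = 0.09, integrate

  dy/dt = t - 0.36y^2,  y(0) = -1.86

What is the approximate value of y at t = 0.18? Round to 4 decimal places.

-2.0970

Heun: k1 = f(t_n, y_n); k2 = f(t_n + h, y_n + h·k1); y_{n+1} = y_n + (h/2)·(k1 + k2).
t=0.000000, y=-1.860000:
  k1 = f(0.000000, -1.860000) = -1.245456
  k2 = f(0.090000, -1.972091) = -1.310092
  y ← -1.860000 + (0.09/2)·(-1.245456 + (-1.310092)) = -1.975000
t=0.090000, y=-1.975000:
  k1 = f(0.090000, -1.975000) = -1.314224
  k2 = f(0.180000, -2.093280) = -1.397455
  y ← -1.975000 + (0.09/2)·(-1.314224 + (-1.397455)) = -2.097025
y(0.18) ≈ -2.0970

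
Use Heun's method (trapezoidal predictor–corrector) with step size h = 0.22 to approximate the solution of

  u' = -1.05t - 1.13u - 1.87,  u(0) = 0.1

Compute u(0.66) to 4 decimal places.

Heun: k1 = f(t_n, u_n); k2 = f(t_n + h, u_n + h·k1); u_{n+1} = u_n + (h/2)·(k1 + k2).
t=0.000000, u=0.100000:
  k1 = f(0.000000, 0.100000) = -1.983000
  k2 = f(0.220000, -0.336260) = -1.721026
  u ← 0.100000 + (0.22/2)·(-1.983000 + (-1.721026)) = -0.307443
t=0.220000, u=-0.307443:
  k1 = f(0.220000, -0.307443) = -1.753590
  k2 = f(0.440000, -0.693233) = -1.548647
  u ← -0.307443 + (0.22/2)·(-1.753590 + (-1.548647)) = -0.670689
t=0.440000, u=-0.670689:
  k1 = f(0.440000, -0.670689) = -1.574122
  k2 = f(0.660000, -1.016996) = -1.413795
  u ← -0.670689 + (0.22/2)·(-1.574122 + (-1.413795)) = -0.999360
u(0.66) ≈ -0.9994

-0.9994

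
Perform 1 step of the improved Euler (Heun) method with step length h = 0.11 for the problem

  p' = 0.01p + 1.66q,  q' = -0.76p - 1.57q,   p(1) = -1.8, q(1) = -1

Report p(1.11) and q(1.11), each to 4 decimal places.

Heun on (p,q): k1 = f(x_n, state_n); k2 = f(x_n + h, state_n + h·k1); state_{n+1} = state_n + (h/2)·(k1 + k2).
1.000000: (-1.800000, -1.000000)
  k1 = (-1.678000, 2.938000)
  predictor → (-1.984580, -0.676820)
  k2 = (-1.143367, 2.570888)
  → (-1.955175, -0.697011)
(p(1.11), q(1.11)) ≈ (-1.9552, -0.6970)

-1.9552, -0.6970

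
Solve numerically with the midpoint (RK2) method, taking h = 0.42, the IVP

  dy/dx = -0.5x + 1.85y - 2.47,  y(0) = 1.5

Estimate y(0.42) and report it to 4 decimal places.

1.6338

Midpoint: k1 = f(x_n, y_n); k2 = f(x_n + h/2, y_n + (h/2)·k1); y_{n+1} = y_n + h·k2.
x=0.000000, y=1.500000:
  k1 = f(0.000000, 1.500000) = 0.305000
  k2 = f(0.210000, 1.564050) = 0.318493
  y ← 1.500000 + 0.42·0.318493 = 1.633767
y(0.42) ≈ 1.6338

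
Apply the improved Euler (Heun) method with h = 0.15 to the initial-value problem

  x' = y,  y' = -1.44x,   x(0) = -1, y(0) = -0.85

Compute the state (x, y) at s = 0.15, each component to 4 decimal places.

Heun on (x,y): k1 = f(s_n, state_n); k2 = f(s_n + h, state_n + h·k1); state_{n+1} = state_n + (h/2)·(k1 + k2).
0.000000: (-1.000000, -0.850000)
  k1 = (-0.850000, 1.440000)
  predictor → (-1.127500, -0.634000)
  k2 = (-0.634000, 1.623600)
  → (-1.111300, -0.620230)
(x(0.15), y(0.15)) ≈ (-1.1113, -0.6202)

-1.1113, -0.6202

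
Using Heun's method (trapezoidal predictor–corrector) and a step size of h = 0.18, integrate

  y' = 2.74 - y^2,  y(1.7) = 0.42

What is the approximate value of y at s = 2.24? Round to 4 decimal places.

Heun: k1 = f(s_n, y_n); k2 = f(s_n + h, y_n + h·k1); y_{n+1} = y_n + (h/2)·(k1 + k2).
s=1.700000, y=0.420000:
  k1 = f(1.700000, 0.420000) = 2.563600
  k2 = f(1.880000, 0.881448) = 1.963049
  y ← 0.420000 + (0.18/2)·(2.563600 + 1.963049) = 0.827398
s=1.880000, y=0.827398:
  k1 = f(1.880000, 0.827398) = 2.055412
  k2 = f(2.060000, 1.197373) = 1.306299
  y ← 0.827398 + (0.18/2)·(2.055412 + 1.306299) = 1.129952
s=2.060000, y=1.129952:
  k1 = f(2.060000, 1.129952) = 1.463208
  k2 = f(2.240000, 1.393330) = 0.798632
  y ← 1.129952 + (0.18/2)·(1.463208 + 0.798632) = 1.333518
y(2.24) ≈ 1.3335

1.3335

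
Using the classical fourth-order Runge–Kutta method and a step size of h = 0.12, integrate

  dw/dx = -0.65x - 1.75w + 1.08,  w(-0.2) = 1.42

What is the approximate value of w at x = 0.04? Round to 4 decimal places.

1.1538

RK4: k1 = f(x_n, w_n); k2 = f(x_n + h/2, w_n + (h/2)·k1); k3 = f(x_n + h/2, w_n + (h/2)·k2); k4 = f(x_n + h, w_n + h·k3); w_{n+1} = w_n + (h/6)·(k1 + 2k2 + 2k3 + k4).
x=-0.200000, w=1.420000:
  k1 = f(-0.200000, 1.420000) = -1.275000
  k2 = f(-0.140000, 1.343500) = -1.180125
  k3 = f(-0.140000, 1.349193) = -1.190087
  k4 = f(-0.080000, 1.277190) = -1.103082
  w ← 1.420000 + (0.12/6)·(k1 + 2k2 + 2k3 + k4) = 1.277630
x=-0.080000, w=1.277630:
  k1 = f(-0.080000, 1.277630) = -1.103852
  k2 = f(-0.020000, 1.211399) = -1.026948
  k3 = f(-0.020000, 1.216013) = -1.035023
  k4 = f(0.040000, 1.153427) = -0.964498
  w ← 1.277630 + (0.12/6)·(k1 + 2k2 + 2k3 + k4) = 1.153784
w(0.04) ≈ 1.1538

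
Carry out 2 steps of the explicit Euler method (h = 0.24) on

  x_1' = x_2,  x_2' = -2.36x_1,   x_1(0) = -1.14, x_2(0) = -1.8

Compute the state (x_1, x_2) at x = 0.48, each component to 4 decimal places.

Euler on (x_1,x_2): x_1_{n+1} = x_1_n + h·x_1', x_2_{n+1} = x_2_n + h·x_2'.
0.000000: (-1.140000, -1.800000); f=(-1.800000, 2.690400) → (-1.572000, -1.154304)
0.240000: (-1.572000, -1.154304); f=(-1.154304, 3.709920) → (-1.849033, -0.263923)
(x_1(0.48), x_2(0.48)) ≈ (-1.8490, -0.2639)

-1.8490, -0.2639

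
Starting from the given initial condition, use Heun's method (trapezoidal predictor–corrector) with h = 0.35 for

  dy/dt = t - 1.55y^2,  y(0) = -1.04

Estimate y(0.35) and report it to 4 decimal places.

Heun: k1 = f(t_n, y_n); k2 = f(t_n + h, y_n + h·k1); y_{n+1} = y_n + (h/2)·(k1 + k2).
t=0.000000, y=-1.040000:
  k1 = f(0.000000, -1.040000) = -1.676480
  k2 = f(0.350000, -1.626768) = -3.751880
  y ← -1.040000 + (0.35/2)·(-1.676480 + (-3.751880)) = -1.989963
y(0.35) ≈ -1.9900

-1.9900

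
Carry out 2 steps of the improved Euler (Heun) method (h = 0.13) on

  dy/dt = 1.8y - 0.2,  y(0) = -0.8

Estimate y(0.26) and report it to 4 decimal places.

-1.3385

Heun: k1 = f(t_n, y_n); k2 = f(t_n + h, y_n + h·k1); y_{n+1} = y_n + (h/2)·(k1 + k2).
t=0.000000, y=-0.800000:
  k1 = f(0.000000, -0.800000) = -1.640000
  k2 = f(0.130000, -1.013200) = -2.023760
  y ← -0.800000 + (0.13/2)·(-1.640000 + (-2.023760)) = -1.038144
t=0.130000, y=-1.038144:
  k1 = f(0.130000, -1.038144) = -2.068660
  k2 = f(0.260000, -1.307070) = -2.552726
  y ← -1.038144 + (0.13/2)·(-2.068660 + (-2.552726)) = -1.338535
y(0.26) ≈ -1.3385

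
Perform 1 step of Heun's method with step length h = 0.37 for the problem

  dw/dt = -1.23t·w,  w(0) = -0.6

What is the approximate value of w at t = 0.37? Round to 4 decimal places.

Heun: k1 = f(t_n, w_n); k2 = f(t_n + h, w_n + h·k1); w_{n+1} = w_n + (h/2)·(k1 + k2).
t=0.000000, w=-0.600000:
  k1 = f(0.000000, -0.600000) = 0.000000
  k2 = f(0.370000, -0.600000) = 0.273060
  w ← -0.600000 + (0.37/2)·(0.000000 + 0.273060) = -0.549484
w(0.37) ≈ -0.5495

-0.5495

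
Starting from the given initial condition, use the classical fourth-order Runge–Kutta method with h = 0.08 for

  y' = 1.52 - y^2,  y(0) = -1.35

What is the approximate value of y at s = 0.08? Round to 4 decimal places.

-1.3770

RK4: k1 = f(s_n, y_n); k2 = f(s_n + h/2, y_n + (h/2)·k1); k3 = f(s_n + h/2, y_n + (h/2)·k2); k4 = f(s_n + h, y_n + h·k3); y_{n+1} = y_n + (h/6)·(k1 + 2k2 + 2k3 + k4).
s=0.000000, y=-1.350000:
  k1 = f(0.000000, -1.350000) = -0.302500
  k2 = f(0.040000, -1.362100) = -0.335316
  k3 = f(0.040000, -1.363413) = -0.338894
  k4 = f(0.080000, -1.377112) = -0.376436
  y ← -1.350000 + (0.08/6)·(k1 + 2k2 + 2k3 + k4) = -1.377031
y(0.08) ≈ -1.3770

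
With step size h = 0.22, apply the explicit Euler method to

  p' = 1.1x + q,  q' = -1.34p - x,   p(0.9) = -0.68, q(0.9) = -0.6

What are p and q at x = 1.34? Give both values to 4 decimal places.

Euler on (p,q): p_{n+1} = p_n + h·p', q_{n+1} = q_n + h·q'.
0.900000: (-0.680000, -0.600000); f=(0.390000, 0.011200) → (-0.594200, -0.597536)
1.120000: (-0.594200, -0.597536); f=(0.634464, -0.323772) → (-0.454618, -0.668766)
(p(1.34), q(1.34)) ≈ (-0.4546, -0.6688)

-0.4546, -0.6688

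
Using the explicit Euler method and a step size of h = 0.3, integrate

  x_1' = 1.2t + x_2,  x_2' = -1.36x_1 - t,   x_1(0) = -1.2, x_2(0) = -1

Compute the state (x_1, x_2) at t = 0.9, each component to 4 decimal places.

-1.3256, 0.4620

Euler on (x_1,x_2): x_1_{n+1} = x_1_n + h·x_1', x_2_{n+1} = x_2_n + h·x_2'.
0.000000: (-1.200000, -1.000000); f=(-1.000000, 1.632000) → (-1.500000, -0.510400)
0.300000: (-1.500000, -0.510400); f=(-0.150400, 1.740000) → (-1.545120, 0.011600)
0.600000: (-1.545120, 0.011600); f=(0.731600, 1.501363) → (-1.325640, 0.462009)
(x_1(0.9), x_2(0.9)) ≈ (-1.3256, 0.4620)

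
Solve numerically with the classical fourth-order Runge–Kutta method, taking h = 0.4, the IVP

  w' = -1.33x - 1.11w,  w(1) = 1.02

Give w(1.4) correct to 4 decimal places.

0.1326

RK4: k1 = f(x_n, w_n); k2 = f(x_n + h/2, w_n + (h/2)·k1); k3 = f(x_n + h/2, w_n + (h/2)·k2); k4 = f(x_n + h, w_n + h·k3); w_{n+1} = w_n + (h/6)·(k1 + 2k2 + 2k3 + k4).
x=1.000000, w=1.020000:
  k1 = f(1.000000, 1.020000) = -2.462200
  k2 = f(1.200000, 0.527560) = -2.181592
  k3 = f(1.200000, 0.583682) = -2.243887
  k4 = f(1.400000, 0.122445) = -1.997914
  w ← 1.020000 + (0.4/6)·(k1 + 2k2 + 2k3 + k4) = 0.132595
w(1.4) ≈ 0.1326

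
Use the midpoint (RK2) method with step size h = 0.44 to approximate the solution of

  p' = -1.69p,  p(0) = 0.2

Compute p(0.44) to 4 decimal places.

0.1066

Midpoint: k1 = f(x_n, p_n); k2 = f(x_n + h/2, p_n + (h/2)·k1); p_{n+1} = p_n + h·k2.
x=0.000000, p=0.200000:
  k1 = f(0.000000, 0.200000) = -0.338000
  k2 = f(0.220000, 0.125640) = -0.212332
  p ← 0.200000 + 0.44·(-0.212332) = 0.106574
p(0.44) ≈ 0.1066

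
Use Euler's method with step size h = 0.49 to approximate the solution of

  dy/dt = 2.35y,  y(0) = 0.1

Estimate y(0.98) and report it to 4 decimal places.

0.4629

Euler: y_{n+1} = y_n + h·f(t_n, y_n).
t=0.000000, y=0.100000: f=0.235000 → y ← 0.100000 + 0.49·0.235000 = 0.215150
t=0.490000, y=0.215150: f=0.505603 → y ← 0.215150 + 0.49·0.505603 = 0.462895
y(0.98) ≈ 0.4629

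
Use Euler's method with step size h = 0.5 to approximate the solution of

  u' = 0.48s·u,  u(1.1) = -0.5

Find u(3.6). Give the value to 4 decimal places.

-3.7259

Euler: u_{n+1} = u_n + h·f(s_n, u_n).
s=1.100000, u=-0.500000: f=-0.264000 → u ← -0.500000 + 0.5·(-0.264000) = -0.632000
s=1.600000, u=-0.632000: f=-0.485376 → u ← -0.632000 + 0.5·(-0.485376) = -0.874688
s=2.100000, u=-0.874688: f=-0.881686 → u ← -0.874688 + 0.5·(-0.881686) = -1.315531
s=2.600000, u=-1.315531: f=-1.641782 → u ← -1.315531 + 0.5·(-1.641782) = -2.136422
s=3.100000, u=-2.136422: f=-3.178996 → u ← -2.136422 + 0.5·(-3.178996) = -3.725920
u(3.6) ≈ -3.7259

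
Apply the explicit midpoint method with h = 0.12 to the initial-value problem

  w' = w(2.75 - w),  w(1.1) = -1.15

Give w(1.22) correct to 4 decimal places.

-1.8600

Midpoint: k1 = f(x_n, w_n); k2 = f(x_n + h/2, w_n + (h/2)·k1); w_{n+1} = w_n + h·k2.
x=1.100000, w=-1.150000:
  k1 = f(1.100000, -1.150000) = -4.485000
  k2 = f(1.160000, -1.419100) = -5.916370
  w ← -1.150000 + 0.12·(-5.916370) = -1.859964
w(1.22) ≈ -1.8600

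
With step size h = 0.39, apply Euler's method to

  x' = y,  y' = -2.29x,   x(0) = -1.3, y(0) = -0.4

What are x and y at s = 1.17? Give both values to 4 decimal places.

-0.3553, 3.0967

Euler on (x,y): x_{n+1} = x_n + h·x', y_{n+1} = y_n + h·y'.
0.000000: (-1.300000, -0.400000); f=(-0.400000, 2.977000) → (-1.456000, 0.761030)
0.390000: (-1.456000, 0.761030); f=(0.761030, 3.334240) → (-1.159198, 2.061384)
0.780000: (-1.159198, 2.061384); f=(2.061384, 2.654564) → (-0.355259, 3.096664)
(x(1.17), y(1.17)) ≈ (-0.3553, 3.0967)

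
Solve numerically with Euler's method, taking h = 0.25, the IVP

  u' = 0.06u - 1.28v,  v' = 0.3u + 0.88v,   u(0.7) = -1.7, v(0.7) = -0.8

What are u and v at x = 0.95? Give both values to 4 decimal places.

Euler on (u,v): u_{n+1} = u_n + h·u', v_{n+1} = v_n + h·v'.
0.700000: (-1.700000, -0.800000); f=(0.922000, -1.214000) → (-1.469500, -1.103500)
(u(0.95), v(0.95)) ≈ (-1.4695, -1.1035)

-1.4695, -1.1035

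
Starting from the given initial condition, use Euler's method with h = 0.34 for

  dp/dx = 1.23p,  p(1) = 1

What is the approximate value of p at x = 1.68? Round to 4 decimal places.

2.0113

Euler: p_{n+1} = p_n + h·f(x_n, p_n).
x=1.000000, p=1.000000: f=1.230000 → p ← 1.000000 + 0.34·1.230000 = 1.418200
x=1.340000, p=1.418200: f=1.744386 → p ← 1.418200 + 0.34·1.744386 = 2.011291
p(1.68) ≈ 2.0113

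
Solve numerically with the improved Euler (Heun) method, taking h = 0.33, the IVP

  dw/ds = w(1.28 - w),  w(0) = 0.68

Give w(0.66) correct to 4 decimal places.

Heun: k1 = f(s_n, w_n); k2 = f(s_n + h, w_n + h·k1); w_{n+1} = w_n + (h/2)·(k1 + k2).
s=0.000000, w=0.680000:
  k1 = f(0.000000, 0.680000) = 0.408000
  k2 = f(0.330000, 0.814640) = 0.379101
  w ← 0.680000 + (0.33/2)·(0.408000 + 0.379101) = 0.809872
s=0.330000, w=0.809872:
  k1 = f(0.330000, 0.809872) = 0.380744
  k2 = f(0.660000, 0.935517) = 0.322270
  w ← 0.809872 + (0.33/2)·(0.380744 + 0.322270) = 0.925869
w(0.66) ≈ 0.9259

0.9259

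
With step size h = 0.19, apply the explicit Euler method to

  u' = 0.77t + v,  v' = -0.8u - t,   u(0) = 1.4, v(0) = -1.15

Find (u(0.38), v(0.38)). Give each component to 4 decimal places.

0.9504, -1.5785

Euler on (u,v): u_{n+1} = u_n + h·u', v_{n+1} = v_n + h·v'.
0.000000: (1.400000, -1.150000); f=(-1.150000, -1.120000) → (1.181500, -1.362800)
0.190000: (1.181500, -1.362800); f=(-1.216500, -1.135200) → (0.950365, -1.578488)
(u(0.38), v(0.38)) ≈ (0.9504, -1.5785)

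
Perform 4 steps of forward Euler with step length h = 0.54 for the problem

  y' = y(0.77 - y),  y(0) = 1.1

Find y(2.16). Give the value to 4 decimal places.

0.7912

Euler: y_{n+1} = y_n + h·f(x_n, y_n).
x=0.000000, y=1.100000: f=-0.363000 → y ← 1.100000 + 0.54·(-0.363000) = 0.903980
x=0.540000, y=0.903980: f=-0.121115 → y ← 0.903980 + 0.54·(-0.121115) = 0.838578
x=1.080000, y=0.838578: f=-0.057508 → y ← 0.838578 + 0.54·(-0.057508) = 0.807524
x=1.620000, y=0.807524: f=-0.030301 → y ← 0.807524 + 0.54·(-0.030301) = 0.791161
y(2.16) ≈ 0.7912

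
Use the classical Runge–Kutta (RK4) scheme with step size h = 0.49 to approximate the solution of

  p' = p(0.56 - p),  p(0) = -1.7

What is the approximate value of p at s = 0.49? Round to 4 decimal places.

RK4: k1 = f(s_n, p_n); k2 = f(s_n + h/2, p_n + (h/2)·k1); k3 = f(s_n + h/2, p_n + (h/2)·k2); k4 = f(s_n + h, p_n + h·k3); p_{n+1} = p_n + (h/6)·(k1 + 2k2 + 2k3 + k4).
s=0.000000, p=-1.700000:
  k1 = f(0.000000, -1.700000) = -3.842000
  k2 = f(0.245000, -2.641290) = -8.455535
  k3 = f(0.245000, -3.771606) = -16.337112
  k4 = f(0.490000, -9.705185) = -99.625520
  p ← -1.700000 + (0.49/6)·(k1 + 2k2 + 2k3 + k4) = -14.199313
p(0.49) ≈ -14.1993

-14.1993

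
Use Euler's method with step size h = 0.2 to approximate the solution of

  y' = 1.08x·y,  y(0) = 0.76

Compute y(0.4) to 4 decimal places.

0.7928

Euler: y_{n+1} = y_n + h·f(x_n, y_n).
x=0.000000, y=0.760000: f=0.000000 → y ← 0.760000 + 0.2·0.000000 = 0.760000
x=0.200000, y=0.760000: f=0.164160 → y ← 0.760000 + 0.2·0.164160 = 0.792832
y(0.4) ≈ 0.7928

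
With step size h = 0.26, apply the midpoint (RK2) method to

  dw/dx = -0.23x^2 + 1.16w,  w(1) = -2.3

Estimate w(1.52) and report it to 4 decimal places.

-4.4185

Midpoint: k1 = f(x_n, w_n); k2 = f(x_n + h/2, w_n + (h/2)·k1); w_{n+1} = w_n + h·k2.
x=1.000000, w=-2.300000:
  k1 = f(1.000000, -2.300000) = -2.898000
  k2 = f(1.130000, -2.676740) = -3.398705
  w ← -2.300000 + 0.26·(-3.398705) = -3.183663
x=1.260000, w=-3.183663:
  k1 = f(1.260000, -3.183663) = -4.058198
  k2 = f(1.390000, -3.711229) = -4.749409
  w ← -3.183663 + 0.26·(-4.749409) = -4.418510
w(1.52) ≈ -4.4185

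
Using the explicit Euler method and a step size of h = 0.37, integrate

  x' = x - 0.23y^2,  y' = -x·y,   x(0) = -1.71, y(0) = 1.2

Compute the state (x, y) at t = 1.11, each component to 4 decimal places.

-6.2689, 8.8807

Euler on (x,y): x_{n+1} = x_n + h·x', y_{n+1} = y_n + h·y'.
0.000000: (-1.710000, 1.200000); f=(-2.041200, 2.052000) → (-2.465244, 1.959240)
0.370000: (-2.465244, 1.959240); f=(-3.348127, 4.830005) → (-3.704051, 3.746342)
0.740000: (-3.704051, 3.746342); f=(-6.932119, 13.876641) → (-6.268935, 8.880699)
(x(1.11), y(1.11)) ≈ (-6.2689, 8.8807)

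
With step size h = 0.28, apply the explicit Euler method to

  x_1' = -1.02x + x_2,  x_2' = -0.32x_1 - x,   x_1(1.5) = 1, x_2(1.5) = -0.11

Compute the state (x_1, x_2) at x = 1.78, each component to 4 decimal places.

0.5408, -0.6196

Euler on (x_1,x_2): x_1_{n+1} = x_1_n + h·x_1', x_2_{n+1} = x_2_n + h·x_2'.
1.500000: (1.000000, -0.110000); f=(-1.640000, -1.820000) → (0.540800, -0.619600)
(x_1(1.78), x_2(1.78)) ≈ (0.5408, -0.6196)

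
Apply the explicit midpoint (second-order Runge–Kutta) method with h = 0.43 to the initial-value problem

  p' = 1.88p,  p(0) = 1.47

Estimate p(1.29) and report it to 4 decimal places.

14.3089

Midpoint: k1 = f(t_n, p_n); k2 = f(t_n + h/2, p_n + (h/2)·k1); p_{n+1} = p_n + h·k2.
t=0.000000, p=1.470000:
  k1 = f(0.000000, 1.470000) = 2.763600
  k2 = f(0.215000, 2.064174) = 3.880647
  p ← 1.470000 + 0.43·3.880647 = 3.138678
t=0.430000, p=3.138678:
  k1 = f(0.430000, 3.138678) = 5.900715
  k2 = f(0.645000, 4.407332) = 8.285784
  p ← 3.138678 + 0.43·8.285784 = 6.701565
t=0.860000, p=6.701565:
  k1 = f(0.860000, 6.701565) = 12.598943
  k2 = f(1.075000, 9.410338) = 17.691436
  p ← 6.701565 + 0.43·17.691436 = 14.308883
p(1.29) ≈ 14.3089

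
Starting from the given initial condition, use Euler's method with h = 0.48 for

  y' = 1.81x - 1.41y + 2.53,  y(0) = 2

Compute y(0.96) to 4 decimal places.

2.2328

Euler: y_{n+1} = y_n + h·f(x_n, y_n).
x=0.000000, y=2.000000: f=-0.290000 → y ← 2.000000 + 0.48·(-0.290000) = 1.860800
x=0.480000, y=1.860800: f=0.775072 → y ← 1.860800 + 0.48·0.775072 = 2.232835
y(0.96) ≈ 2.2328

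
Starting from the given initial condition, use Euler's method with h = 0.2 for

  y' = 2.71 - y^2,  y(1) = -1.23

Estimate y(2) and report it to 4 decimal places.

0.8667

Euler: y_{n+1} = y_n + h·f(t_n, y_n).
t=1.000000, y=-1.230000: f=1.197100 → y ← -1.230000 + 0.2·1.197100 = -0.990580
t=1.200000, y=-0.990580: f=1.728751 → y ← -0.990580 + 0.2·1.728751 = -0.644830
t=1.400000, y=-0.644830: f=2.294195 → y ← -0.644830 + 0.2·2.294195 = -0.185991
t=1.600000, y=-0.185991: f=2.675407 → y ← -0.185991 + 0.2·2.675407 = 0.349091
t=1.800000, y=0.349091: f=2.588136 → y ← 0.349091 + 0.2·2.588136 = 0.866718
y(2) ≈ 0.8667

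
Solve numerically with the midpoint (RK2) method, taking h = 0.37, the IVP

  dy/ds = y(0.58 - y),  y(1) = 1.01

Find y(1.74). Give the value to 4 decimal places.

0.8094

Midpoint: k1 = f(s_n, y_n); k2 = f(s_n + h/2, y_n + (h/2)·k1); y_{n+1} = y_n + h·k2.
s=1.000000, y=1.010000:
  k1 = f(1.000000, 1.010000) = -0.434300
  k2 = f(1.185000, 0.929655) = -0.325058
  y ← 1.010000 + 0.37·(-0.325058) = 0.889729
s=1.370000, y=0.889729:
  k1 = f(1.370000, 0.889729) = -0.275574
  k2 = f(1.555000, 0.838747) = -0.217024
  y ← 0.889729 + 0.37·(-0.217024) = 0.809430
y(1.74) ≈ 0.8094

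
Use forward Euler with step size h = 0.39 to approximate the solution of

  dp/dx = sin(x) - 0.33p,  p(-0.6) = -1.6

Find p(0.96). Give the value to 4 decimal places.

Euler: p_{n+1} = p_n + h·f(x_n, p_n).
x=-0.600000, p=-1.600000: f=-0.036642 → p ← -1.600000 + 0.39·(-0.036642) = -1.614291
x=-0.210000, p=-1.614291: f=0.324256 → p ← -1.614291 + 0.39·0.324256 = -1.487831
x=0.180000, p=-1.487831: f=0.670014 → p ← -1.487831 + 0.39·0.670014 = -1.226525
x=0.570000, p=-1.226525: f=0.944385 → p ← -1.226525 + 0.39·0.944385 = -0.858215
p(0.96) ≈ -0.8582

-0.8582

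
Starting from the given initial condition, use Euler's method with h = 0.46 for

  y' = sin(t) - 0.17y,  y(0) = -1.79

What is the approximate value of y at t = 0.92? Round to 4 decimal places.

Euler: y_{n+1} = y_n + h·f(t_n, y_n).
t=0.000000, y=-1.790000: f=0.304300 → y ← -1.790000 + 0.46·0.304300 = -1.650022
t=0.460000, y=-1.650022: f=0.724452 → y ← -1.650022 + 0.46·0.724452 = -1.316774
y(0.92) ≈ -1.3168

-1.3168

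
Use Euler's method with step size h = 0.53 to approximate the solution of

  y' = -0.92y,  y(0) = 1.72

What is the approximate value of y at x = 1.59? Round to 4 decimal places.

Euler: y_{n+1} = y_n + h·f(x_n, y_n).
x=0.000000, y=1.720000: f=-1.582400 → y ← 1.720000 + 0.53·(-1.582400) = 0.881328
x=0.530000, y=0.881328: f=-0.810822 → y ← 0.881328 + 0.53·(-0.810822) = 0.451592
x=1.060000, y=0.451592: f=-0.415465 → y ← 0.451592 + 0.53·(-0.415465) = 0.231396
y(1.59) ≈ 0.2314

0.2314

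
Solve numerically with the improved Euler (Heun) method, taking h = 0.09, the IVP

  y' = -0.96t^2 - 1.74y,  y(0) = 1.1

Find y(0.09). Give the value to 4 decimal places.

Heun: k1 = f(t_n, y_n); k2 = f(t_n + h, y_n + h·k1); y_{n+1} = y_n + (h/2)·(k1 + k2).
t=0.000000, y=1.100000:
  k1 = f(0.000000, 1.100000) = -1.914000
  k2 = f(0.090000, 0.927740) = -1.622044
  y ← 1.100000 + (0.09/2)·(-1.914000 + (-1.622044)) = 0.940878
y(0.09) ≈ 0.9409

0.9409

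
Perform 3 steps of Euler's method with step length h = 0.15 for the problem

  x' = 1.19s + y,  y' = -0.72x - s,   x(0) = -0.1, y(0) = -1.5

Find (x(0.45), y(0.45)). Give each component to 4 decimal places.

Euler on (x,y): x_{n+1} = x_n + h·x', y_{n+1} = y_n + h·y'.
0.000000: (-0.100000, -1.500000); f=(-1.500000, 0.072000) → (-0.325000, -1.489200)
0.150000: (-0.325000, -1.489200); f=(-1.310700, 0.084000) → (-0.521605, -1.476600)
0.300000: (-0.521605, -1.476600); f=(-1.119600, 0.075556) → (-0.689545, -1.465267)
(x(0.45), y(0.45)) ≈ (-0.6895, -1.4653)

-0.6895, -1.4653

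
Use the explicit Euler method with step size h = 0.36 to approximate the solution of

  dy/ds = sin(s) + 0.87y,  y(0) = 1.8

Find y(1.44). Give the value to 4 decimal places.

6.2009

Euler: y_{n+1} = y_n + h·f(s_n, y_n).
s=0.000000, y=1.800000: f=1.566000 → y ← 1.800000 + 0.36·1.566000 = 2.363760
s=0.360000, y=2.363760: f=2.408745 → y ← 2.363760 + 0.36·2.408745 = 3.230908
s=0.720000, y=3.230908: f=3.470275 → y ← 3.230908 + 0.36·3.470275 = 4.480207
s=1.080000, y=4.480207: f=4.779738 → y ← 4.480207 + 0.36·4.779738 = 6.200913
y(1.44) ≈ 6.2009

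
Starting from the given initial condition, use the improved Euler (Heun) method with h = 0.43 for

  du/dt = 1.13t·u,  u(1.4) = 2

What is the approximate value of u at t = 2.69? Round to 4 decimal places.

Heun: k1 = f(t_n, u_n); k2 = f(t_n + h, u_n + h·k1); u_{n+1} = u_n + (h/2)·(k1 + k2).
t=1.400000, u=2.000000:
  k1 = f(1.400000, 2.000000) = 3.164000
  k2 = f(1.830000, 3.360520) = 6.949219
  u ← 2.000000 + (0.43/2)·(3.164000 + 6.949219) = 4.174342
t=1.830000, u=4.174342:
  k1 = f(1.830000, 4.174342) = 8.632122
  k2 = f(2.260000, 7.886155) = 20.139662
  u ← 4.174342 + (0.43/2)·(8.632122 + 20.139662) = 10.360276
t=2.260000, u=10.360276:
  k1 = f(2.260000, 10.360276) = 26.458072
  k2 = f(2.690000, 21.737247) = 66.074709
  u ← 10.360276 + (0.43/2)·(26.458072 + 66.074709) = 30.254824
u(2.69) ≈ 30.2548

30.2548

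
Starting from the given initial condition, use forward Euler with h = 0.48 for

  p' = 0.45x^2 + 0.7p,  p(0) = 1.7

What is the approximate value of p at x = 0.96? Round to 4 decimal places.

3.0841

Euler: p_{n+1} = p_n + h·f(x_n, p_n).
x=0.000000, p=1.700000: f=1.190000 → p ← 1.700000 + 0.48·1.190000 = 2.271200
x=0.480000, p=2.271200: f=1.693520 → p ← 2.271200 + 0.48·1.693520 = 3.084090
p(0.96) ≈ 3.0841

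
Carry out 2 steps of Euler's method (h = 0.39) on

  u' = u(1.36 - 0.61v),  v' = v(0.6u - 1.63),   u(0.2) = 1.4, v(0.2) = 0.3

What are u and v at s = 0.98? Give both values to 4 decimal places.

Euler on (u,v): u_{n+1} = u_n + h·u', v_{n+1} = v_n + h·v'.
0.200000: (1.400000, 0.300000); f=(1.647800, -0.237000) → (2.042642, 0.207570)
0.590000: (2.042642, 0.207570); f=(2.519358, -0.083944) → (3.025192, 0.174832)
(u(0.98), v(0.98)) ≈ (3.0252, 0.1748)

3.0252, 0.1748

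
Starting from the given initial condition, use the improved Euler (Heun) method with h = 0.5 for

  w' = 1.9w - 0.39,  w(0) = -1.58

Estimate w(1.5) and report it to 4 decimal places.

Heun: k1 = f(x_n, w_n); k2 = f(x_n + h, w_n + h·k1); w_{n+1} = w_n + (h/2)·(k1 + k2).
x=0.000000, w=-1.580000:
  k1 = f(0.000000, -1.580000) = -3.392000
  k2 = f(0.500000, -3.276000) = -6.614400
  w ← -1.580000 + (0.5/2)·(-3.392000 + (-6.614400)) = -4.081600
x=0.500000, w=-4.081600:
  k1 = f(0.500000, -4.081600) = -8.145040
  k2 = f(1.000000, -8.154120) = -15.882828
  w ← -4.081600 + (0.5/2)·(-8.145040 + (-15.882828)) = -10.088567
x=1.000000, w=-10.088567:
  k1 = f(1.000000, -10.088567) = -19.558277
  k2 = f(1.500000, -19.867706) = -38.138641
  w ← -10.088567 + (0.5/2)·(-19.558277 + (-38.138641)) = -24.512797
w(1.5) ≈ -24.5128

-24.5128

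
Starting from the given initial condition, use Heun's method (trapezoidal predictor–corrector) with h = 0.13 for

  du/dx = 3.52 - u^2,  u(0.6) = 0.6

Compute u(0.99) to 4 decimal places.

Heun: k1 = f(x_n, u_n); k2 = f(x_n + h, u_n + h·k1); u_{n+1} = u_n + (h/2)·(k1 + k2).
x=0.600000, u=0.600000:
  k1 = f(0.600000, 0.600000) = 3.160000
  k2 = f(0.730000, 1.010800) = 2.498283
  u ← 0.600000 + (0.13/2)·(3.160000 + 2.498283) = 0.967788
x=0.730000, u=0.967788:
  k1 = f(0.730000, 0.967788) = 2.583386
  k2 = f(0.860000, 1.303629) = 1.820553
  u ← 0.967788 + (0.13/2)·(2.583386 + 1.820553) = 1.254044
x=0.860000, u=1.254044:
  k1 = f(0.860000, 1.254044) = 1.947373
  k2 = f(0.990000, 1.507203) = 1.248340
  u ← 1.254044 + (0.13/2)·(1.947373 + 1.248340) = 1.461766
u(0.99) ≈ 1.4618

1.4618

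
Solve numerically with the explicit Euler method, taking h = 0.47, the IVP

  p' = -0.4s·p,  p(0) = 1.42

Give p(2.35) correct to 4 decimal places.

Euler: p_{n+1} = p_n + h·f(s_n, p_n).
s=0.000000, p=1.420000: f=0.000000 → p ← 1.420000 + 0.47·0.000000 = 1.420000
s=0.470000, p=1.420000: f=-0.266960 → p ← 1.420000 + 0.47·(-0.266960) = 1.294529
s=0.940000, p=1.294529: f=-0.486743 → p ← 1.294529 + 0.47·(-0.486743) = 1.065760
s=1.410000, p=1.065760: f=-0.601088 → p ← 1.065760 + 0.47·(-0.601088) = 0.783248
s=1.880000, p=0.783248: f=-0.589003 → p ← 0.783248 + 0.47·(-0.589003) = 0.506417
p(2.35) ≈ 0.5064

0.5064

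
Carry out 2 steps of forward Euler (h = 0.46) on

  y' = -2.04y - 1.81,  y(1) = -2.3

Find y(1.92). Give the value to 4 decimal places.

Euler: y_{n+1} = y_n + h·f(s_n, y_n).
s=1.000000, y=-2.300000: f=2.882000 → y ← -2.300000 + 0.46·2.882000 = -0.974280
s=1.460000, y=-0.974280: f=0.177531 → y ← -0.974280 + 0.46·0.177531 = -0.892616
y(1.92) ≈ -0.8926

-0.8926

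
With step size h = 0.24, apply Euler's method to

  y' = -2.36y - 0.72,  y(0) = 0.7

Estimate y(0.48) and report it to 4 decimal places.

-0.1161

Euler: y_{n+1} = y_n + h·f(x_n, y_n).
x=0.000000, y=0.700000: f=-2.372000 → y ← 0.700000 + 0.24·(-2.372000) = 0.130720
x=0.240000, y=0.130720: f=-1.028499 → y ← 0.130720 + 0.24·(-1.028499) = -0.116120
y(0.48) ≈ -0.1161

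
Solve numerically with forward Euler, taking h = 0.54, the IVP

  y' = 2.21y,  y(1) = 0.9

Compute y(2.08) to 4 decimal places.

Euler: y_{n+1} = y_n + h·f(x_n, y_n).
x=1.000000, y=0.900000: f=1.989000 → y ← 0.900000 + 0.54·1.989000 = 1.974060
x=1.540000, y=1.974060: f=4.362673 → y ← 1.974060 + 0.54·4.362673 = 4.329903
y(2.08) ≈ 4.3299

4.3299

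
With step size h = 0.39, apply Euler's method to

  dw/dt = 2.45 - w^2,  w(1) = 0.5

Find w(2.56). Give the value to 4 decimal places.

1.5667

Euler: w_{n+1} = w_n + h·f(t_n, w_n).
t=1.000000, w=0.500000: f=2.200000 → w ← 0.500000 + 0.39·2.200000 = 1.358000
t=1.390000, w=1.358000: f=0.605836 → w ← 1.358000 + 0.39·0.605836 = 1.594276
t=1.780000, w=1.594276: f=-0.091716 → w ← 1.594276 + 0.39·(-0.091716) = 1.558507
t=2.170000, w=1.558507: f=0.021057 → w ← 1.558507 + 0.39·0.021057 = 1.566719
w(2.56) ≈ 1.5667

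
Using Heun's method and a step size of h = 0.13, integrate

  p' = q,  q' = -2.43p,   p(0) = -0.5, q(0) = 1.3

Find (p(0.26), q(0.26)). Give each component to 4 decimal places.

Heun on (p,q): k1 = f(t_n, state_n); k2 = f(t_n + h, state_n + h·k1); state_{n+1} = state_n + (h/2)·(k1 + k2).
0.000000: (-0.500000, 1.300000)
  k1 = (1.300000, 1.215000)
  predictor → (-0.331000, 1.457950)
  k2 = (1.457950, 0.804330)
  → (-0.320733, 1.431256)
0.130000: (-0.320733, 1.431256)
  k1 = (1.431256, 0.779382)
  predictor → (-0.134670, 1.532576)
  k2 = (1.532576, 0.327248)
  → (-0.128084, 1.503187)
(p(0.26), q(0.26)) ≈ (-0.1281, 1.5032)

-0.1281, 1.5032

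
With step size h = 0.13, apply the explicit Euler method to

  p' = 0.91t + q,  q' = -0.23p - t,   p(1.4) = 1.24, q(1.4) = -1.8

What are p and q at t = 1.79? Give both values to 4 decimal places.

0.9936, -2.5014

Euler on (p,q): p_{n+1} = p_n + h·p', q_{n+1} = q_n + h·q'.
1.400000: (1.240000, -1.800000); f=(-0.526000, -1.685200) → (1.171620, -2.019076)
1.530000: (1.171620, -2.019076); f=(-0.626776, -1.799473) → (1.090139, -2.253007)
1.660000: (1.090139, -2.253007); f=(-0.742407, -1.910732) → (0.993626, -2.501403)
(p(1.79), q(1.79)) ≈ (0.9936, -2.5014)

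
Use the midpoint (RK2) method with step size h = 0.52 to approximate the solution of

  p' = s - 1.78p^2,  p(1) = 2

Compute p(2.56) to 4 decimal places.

Midpoint: k1 = f(s_n, p_n); k2 = f(s_n + h/2, p_n + (h/2)·k1); p_{n+1} = p_n + h·k2.
s=1.000000, p=2.000000:
  k1 = f(1.000000, 2.000000) = -6.120000
  k2 = f(1.260000, 0.408800) = 0.962531
  p ← 2.000000 + 0.52·0.962531 = 2.500516
s=1.520000, p=2.500516:
  k1 = f(1.520000, 2.500516) = -9.609594
  k2 = f(1.780000, 0.002022) = 1.779993
  p ← 2.500516 + 0.52·1.779993 = 3.426112
s=2.040000, p=3.426112:
  k1 = f(2.040000, 3.426112) = -18.854077
  k2 = f(2.300000, -1.475948) = -1.577591
  p ← 3.426112 + 0.52·(-1.577591) = 2.605765
p(2.56) ≈ 2.6058

2.6058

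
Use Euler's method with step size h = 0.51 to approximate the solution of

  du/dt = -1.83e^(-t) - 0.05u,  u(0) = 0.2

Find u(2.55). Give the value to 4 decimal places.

Euler: u_{n+1} = u_n + h·f(t_n, u_n).
t=0.000000, u=0.200000: f=-1.840000 → u ← 0.200000 + 0.51·(-1.840000) = -0.738400
t=0.510000, u=-0.738400: f=-1.061987 → u ← -0.738400 + 0.51·(-1.061987) = -1.280013
t=1.020000, u=-1.280013: f=-0.595888 → u ← -1.280013 + 0.51·(-0.595888) = -1.583916
t=1.530000, u=-1.583916: f=-0.317064 → u ← -1.583916 + 0.51·(-0.317064) = -1.745619
t=2.040000, u=-1.745619: f=-0.150672 → u ← -1.745619 + 0.51·(-0.150672) = -1.822462
u(2.55) ≈ -1.8225

-1.8225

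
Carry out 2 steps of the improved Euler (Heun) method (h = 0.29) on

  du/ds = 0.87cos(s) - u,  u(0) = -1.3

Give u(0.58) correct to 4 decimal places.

Heun: k1 = f(s_n, u_n); k2 = f(s_n + h, u_n + h·k1); u_{n+1} = u_n + (h/2)·(k1 + k2).
s=0.000000, u=-1.300000:
  k1 = f(0.000000, -1.300000) = 2.170000
  k2 = f(0.290000, -0.670700) = 1.504372
  u ← -1.300000 + (0.29/2)·(2.170000 + 1.504372) = -0.767216
s=0.290000, u=-0.767216:
  k1 = f(0.290000, -0.767216) = 1.600888
  k2 = f(0.580000, -0.302958) = 1.030681
  u ← -0.767216 + (0.29/2)·(1.600888 + 1.030681) = -0.385639
u(0.58) ≈ -0.3856

-0.3856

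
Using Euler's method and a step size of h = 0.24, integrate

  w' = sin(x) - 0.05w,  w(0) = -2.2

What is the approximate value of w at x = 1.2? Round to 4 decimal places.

Euler: w_{n+1} = w_n + h·f(x_n, w_n).
x=0.000000, w=-2.200000: f=0.110000 → w ← -2.200000 + 0.24·0.110000 = -2.173600
x=0.240000, w=-2.173600: f=0.346383 → w ← -2.173600 + 0.24·0.346383 = -2.090468
x=0.480000, w=-2.090468: f=0.566303 → w ← -2.090468 + 0.24·0.566303 = -1.954556
x=0.720000, w=-1.954556: f=0.757112 → w ← -1.954556 + 0.24·0.757112 = -1.772849
x=0.960000, w=-1.772849: f=0.907834 → w ← -1.772849 + 0.24·0.907834 = -1.554968
w(1.2) ≈ -1.5550

-1.5550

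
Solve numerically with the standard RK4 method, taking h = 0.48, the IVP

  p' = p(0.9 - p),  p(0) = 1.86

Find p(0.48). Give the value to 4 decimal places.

1.3538

RK4: k1 = f(s_n, p_n); k2 = f(s_n + h/2, p_n + (h/2)·k1); k3 = f(s_n + h/2, p_n + (h/2)·k2); k4 = f(s_n + h, p_n + h·k3); p_{n+1} = p_n + (h/6)·(k1 + 2k2 + 2k3 + k4).
s=0.000000, p=1.860000:
  k1 = f(0.000000, 1.860000) = -1.785600
  k2 = f(0.240000, 1.431456) = -0.760756
  k3 = f(0.240000, 1.677419) = -1.304056
  k4 = f(0.480000, 1.234053) = -0.412239
  p ← 1.860000 + (0.48/6)·(k1 + 2k2 + 2k3 + k4) = 1.353803
p(0.48) ≈ 1.3538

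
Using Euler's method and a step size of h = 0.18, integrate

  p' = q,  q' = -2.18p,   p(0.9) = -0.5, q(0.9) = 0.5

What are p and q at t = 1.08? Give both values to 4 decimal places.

-0.4100, 0.6962

Euler on (p,q): p_{n+1} = p_n + h·p', q_{n+1} = q_n + h·q'.
0.900000: (-0.500000, 0.500000); f=(0.500000, 1.090000) → (-0.410000, 0.696200)
(p(1.08), q(1.08)) ≈ (-0.4100, 0.6962)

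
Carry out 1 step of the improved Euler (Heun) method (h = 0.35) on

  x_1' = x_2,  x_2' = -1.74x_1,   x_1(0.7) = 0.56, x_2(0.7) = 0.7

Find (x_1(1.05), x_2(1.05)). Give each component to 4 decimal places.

Heun on (x_1,x_2): k1 = f(x_n, state_n); k2 = f(x_n + h, state_n + h·k1); state_{n+1} = state_n + (h/2)·(k1 + k2).
0.700000: (0.560000, 0.700000)
  k1 = (0.700000, -0.974400)
  predictor → (0.805000, 0.358960)
  k2 = (0.358960, -1.400700)
  → (0.745318, 0.284357)
(x_1(1.05), x_2(1.05)) ≈ (0.7453, 0.2844)

0.7453, 0.2844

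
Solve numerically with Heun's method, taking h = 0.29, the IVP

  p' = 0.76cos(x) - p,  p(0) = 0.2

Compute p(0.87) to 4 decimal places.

0.4513

Heun: k1 = f(x_n, p_n); k2 = f(x_n + h, p_n + h·k1); p_{n+1} = p_n + (h/2)·(k1 + k2).
x=0.000000, p=0.200000:
  k1 = f(0.000000, 0.200000) = 0.560000
  k2 = f(0.290000, 0.362400) = 0.365865
  p ← 0.200000 + (0.29/2)·(0.560000 + 0.365865) = 0.334250
x=0.290000, p=0.334250:
  k1 = f(0.290000, 0.334250) = 0.394015
  k2 = f(0.580000, 0.448515) = 0.187197
  p ← 0.334250 + (0.29/2)·(0.394015 + 0.187197) = 0.418526
x=0.580000, p=0.418526:
  k1 = f(0.580000, 0.418526) = 0.217185
  k2 = f(0.870000, 0.481510) = 0.008558
  p ← 0.418526 + (0.29/2)·(0.217185 + 0.008558) = 0.451259
p(0.87) ≈ 0.4513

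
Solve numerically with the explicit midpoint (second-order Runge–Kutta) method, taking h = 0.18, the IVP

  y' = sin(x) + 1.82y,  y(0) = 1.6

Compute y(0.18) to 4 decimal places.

2.2262

Midpoint: k1 = f(x_n, y_n); k2 = f(x_n + h/2, y_n + (h/2)·k1); y_{n+1} = y_n + h·k2.
x=0.000000, y=1.600000:
  k1 = f(0.000000, 1.600000) = 2.912000
  k2 = f(0.090000, 1.862080) = 3.478864
  y ← 1.600000 + 0.18·3.478864 = 2.226196
y(0.18) ≈ 2.2262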